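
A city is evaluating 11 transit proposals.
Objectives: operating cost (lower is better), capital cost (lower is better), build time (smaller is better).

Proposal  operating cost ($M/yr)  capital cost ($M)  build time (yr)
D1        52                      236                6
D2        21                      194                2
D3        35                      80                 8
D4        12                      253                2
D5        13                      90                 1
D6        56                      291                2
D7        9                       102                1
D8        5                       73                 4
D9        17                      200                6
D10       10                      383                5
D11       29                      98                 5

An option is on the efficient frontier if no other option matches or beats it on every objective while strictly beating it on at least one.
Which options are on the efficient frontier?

D5, D7, D8

D1: dominated by D2 (operating cost 21≤52, capital cost 194≤236, build time 2≤6).
D2: dominated by D5 (operating cost 13≤21, capital cost 90≤194, build time 1≤2).
D3: dominated by D8 (operating cost 5≤35, capital cost 73≤80, build time 4≤8).
D4: dominated by D7 (operating cost 9≤12, capital cost 102≤253, build time 1≤2).
D5: not dominated.
D6: dominated by D2 (operating cost 21≤56, capital cost 194≤291, build time 2≤2).
D7: not dominated.
D8: not dominated (best operating cost).
D9: dominated by D5 (operating cost 13≤17, capital cost 90≤200, build time 1≤6).
D10: dominated by D7 (operating cost 9≤10, capital cost 102≤383, build time 1≤5).
D11: dominated by D5 (operating cost 13≤29, capital cost 90≤98, build time 1≤5).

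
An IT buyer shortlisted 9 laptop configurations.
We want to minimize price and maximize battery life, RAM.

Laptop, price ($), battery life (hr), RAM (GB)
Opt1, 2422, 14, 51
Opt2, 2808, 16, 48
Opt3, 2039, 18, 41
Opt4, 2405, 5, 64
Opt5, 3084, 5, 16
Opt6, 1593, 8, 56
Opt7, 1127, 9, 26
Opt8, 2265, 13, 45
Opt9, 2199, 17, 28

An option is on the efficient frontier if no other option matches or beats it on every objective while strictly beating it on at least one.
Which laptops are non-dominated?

Opt1: not dominated.
Opt2: not dominated.
Opt3: not dominated (best battery life).
Opt4: not dominated (best RAM).
Opt5: dominated by Opt1 (price 2422≤3084, battery life 14≥5, RAM 51≥16).
Opt6: not dominated.
Opt7: not dominated (best price).
Opt8: not dominated.
Opt9: dominated by Opt3 (price 2039≤2199, battery life 18≥17, RAM 41≥28).

Opt1, Opt2, Opt3, Opt4, Opt6, Opt7, Opt8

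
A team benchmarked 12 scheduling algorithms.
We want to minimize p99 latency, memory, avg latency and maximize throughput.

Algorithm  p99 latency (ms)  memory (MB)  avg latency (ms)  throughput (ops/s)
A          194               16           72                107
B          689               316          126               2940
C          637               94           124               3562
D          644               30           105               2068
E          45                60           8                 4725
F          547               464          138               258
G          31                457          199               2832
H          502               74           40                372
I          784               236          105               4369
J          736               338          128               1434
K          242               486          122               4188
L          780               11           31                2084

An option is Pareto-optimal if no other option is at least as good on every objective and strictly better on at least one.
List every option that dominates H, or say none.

E: p99 latency 45≤502, memory 60≤74, avg latency 8≤40, throughput 4725≥372 — dominates H.
Others (A, B, C, D, F, G, I, J, K, L) are each worse than H on at least one objective.

E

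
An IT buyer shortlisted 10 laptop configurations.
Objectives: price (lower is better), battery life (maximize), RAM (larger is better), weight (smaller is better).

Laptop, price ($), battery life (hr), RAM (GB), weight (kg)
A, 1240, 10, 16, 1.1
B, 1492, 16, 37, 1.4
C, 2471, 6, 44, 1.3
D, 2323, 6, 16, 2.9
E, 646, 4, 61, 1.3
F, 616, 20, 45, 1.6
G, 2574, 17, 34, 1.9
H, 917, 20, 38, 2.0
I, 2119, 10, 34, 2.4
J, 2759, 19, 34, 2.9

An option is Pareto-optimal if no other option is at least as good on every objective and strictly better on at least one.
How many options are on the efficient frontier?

A: not dominated (best weight).
B: not dominated.
C: not dominated.
D: dominated by A (price 1240≤2323, battery life 10≥6, RAM 16≥16, weight 1.1≤2.9).
E: not dominated (best RAM).
F: not dominated (best price).
G: dominated by F (price 616≤2574, battery life 20≥17, RAM 45≥34, weight 1.6≤1.9).
H: dominated by F (price 616≤917, battery life 20≥20, RAM 45≥38, weight 1.6≤2.0).
I: dominated by B (price 1492≤2119, battery life 16≥10, RAM 37≥34, weight 1.4≤2.4).
J: dominated by F (price 616≤2759, battery life 20≥19, RAM 45≥34, weight 1.6≤2.9).
Pareto-optimal: A, B, C, E, F → 5.

5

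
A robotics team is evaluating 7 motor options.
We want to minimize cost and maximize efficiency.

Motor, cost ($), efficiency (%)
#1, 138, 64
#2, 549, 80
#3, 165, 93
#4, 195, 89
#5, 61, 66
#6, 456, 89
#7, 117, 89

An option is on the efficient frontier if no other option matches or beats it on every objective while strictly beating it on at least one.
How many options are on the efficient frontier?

3

#1: dominated by #5 (cost 61≤138, efficiency 66≥64).
#2: dominated by #3 (cost 165≤549, efficiency 93≥80).
#3: not dominated (best efficiency).
#4: dominated by #3 (cost 165≤195, efficiency 93≥89).
#5: not dominated (best cost).
#6: dominated by #3 (cost 165≤456, efficiency 93≥89).
#7: not dominated.
Pareto-optimal: #3, #5, #7 → 3.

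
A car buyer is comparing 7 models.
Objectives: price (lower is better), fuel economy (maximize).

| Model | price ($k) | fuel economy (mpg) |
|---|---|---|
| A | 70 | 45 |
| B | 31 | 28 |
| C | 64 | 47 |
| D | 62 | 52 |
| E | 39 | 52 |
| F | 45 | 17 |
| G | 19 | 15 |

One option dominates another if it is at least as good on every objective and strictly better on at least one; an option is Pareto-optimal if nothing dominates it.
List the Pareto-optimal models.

A: dominated by C (price 64≤70, fuel economy 47≥45).
B: not dominated.
C: dominated by D (price 62≤64, fuel economy 52≥47).
D: dominated by E (price 39≤62, fuel economy 52≥52).
E: not dominated.
F: dominated by B (price 31≤45, fuel economy 28≥17).
G: not dominated (best price).

B, E, G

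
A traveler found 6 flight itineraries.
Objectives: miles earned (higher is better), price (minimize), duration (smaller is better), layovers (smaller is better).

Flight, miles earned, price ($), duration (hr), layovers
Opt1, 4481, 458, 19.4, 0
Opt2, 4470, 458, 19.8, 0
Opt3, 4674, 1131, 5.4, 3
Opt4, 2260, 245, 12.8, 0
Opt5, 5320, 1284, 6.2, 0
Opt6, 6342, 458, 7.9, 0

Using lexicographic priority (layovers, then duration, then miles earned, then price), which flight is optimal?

First minimize layovers: best is 0, kept {Opt1, Opt2, Opt4, Opt5, Opt6}.
Then minimize duration: best is 6.2, kept {Opt5}.

Opt5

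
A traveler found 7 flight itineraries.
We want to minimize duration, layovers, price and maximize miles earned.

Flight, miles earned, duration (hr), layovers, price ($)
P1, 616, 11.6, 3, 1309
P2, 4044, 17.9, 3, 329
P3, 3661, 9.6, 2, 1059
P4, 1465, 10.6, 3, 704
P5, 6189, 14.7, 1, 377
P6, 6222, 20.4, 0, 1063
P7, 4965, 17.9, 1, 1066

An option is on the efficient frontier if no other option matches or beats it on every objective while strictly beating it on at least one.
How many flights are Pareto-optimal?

5

P1: dominated by P3 (miles earned 3661≥616, duration 9.6≤11.6, layovers 2≤3, price 1059≤1309).
P2: not dominated (best price).
P3: not dominated (best duration).
P4: not dominated.
P5: not dominated.
P6: not dominated (best miles earned).
P7: dominated by P5 (miles earned 6189≥4965, duration 14.7≤17.9, layovers 1≤1, price 377≤1066).
Pareto-optimal: P2, P3, P4, P5, P6 → 5.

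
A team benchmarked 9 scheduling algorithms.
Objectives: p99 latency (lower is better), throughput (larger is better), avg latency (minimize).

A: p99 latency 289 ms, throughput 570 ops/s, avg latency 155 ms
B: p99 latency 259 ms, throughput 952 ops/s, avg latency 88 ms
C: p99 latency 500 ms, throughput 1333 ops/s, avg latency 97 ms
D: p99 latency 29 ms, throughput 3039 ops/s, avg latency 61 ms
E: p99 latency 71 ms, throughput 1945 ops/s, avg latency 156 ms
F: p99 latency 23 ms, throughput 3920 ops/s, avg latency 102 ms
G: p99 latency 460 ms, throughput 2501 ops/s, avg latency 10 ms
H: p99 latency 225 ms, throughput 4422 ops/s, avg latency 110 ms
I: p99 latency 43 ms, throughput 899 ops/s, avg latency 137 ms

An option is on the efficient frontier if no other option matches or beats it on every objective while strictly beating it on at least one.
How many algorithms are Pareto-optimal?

A: dominated by B (p99 latency 259≤289, throughput 952≥570, avg latency 88≤155).
B: dominated by D (p99 latency 29≤259, throughput 3039≥952, avg latency 61≤88).
C: dominated by D (p99 latency 29≤500, throughput 3039≥1333, avg latency 61≤97).
D: not dominated.
E: dominated by D (p99 latency 29≤71, throughput 3039≥1945, avg latency 61≤156).
F: not dominated (best p99 latency).
G: not dominated (best avg latency).
H: not dominated (best throughput).
I: dominated by D (p99 latency 29≤43, throughput 3039≥899, avg latency 61≤137).
Pareto-optimal: D, F, G, H → 4.

4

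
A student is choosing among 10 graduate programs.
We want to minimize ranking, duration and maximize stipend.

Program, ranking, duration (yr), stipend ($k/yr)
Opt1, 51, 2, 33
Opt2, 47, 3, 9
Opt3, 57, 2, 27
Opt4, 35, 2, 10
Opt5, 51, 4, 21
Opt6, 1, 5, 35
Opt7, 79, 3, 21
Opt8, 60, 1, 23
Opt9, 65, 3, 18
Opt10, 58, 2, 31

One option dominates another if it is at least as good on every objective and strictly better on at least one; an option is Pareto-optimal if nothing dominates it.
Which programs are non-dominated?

Opt1: not dominated.
Opt2: dominated by Opt4 (ranking 35≤47, duration 2≤3, stipend 10≥9).
Opt3: dominated by Opt1 (ranking 51≤57, duration 2≤2, stipend 33≥27).
Opt4: not dominated.
Opt5: dominated by Opt1 (ranking 51≤51, duration 2≤4, stipend 33≥21).
Opt6: not dominated (best ranking).
Opt7: dominated by Opt1 (ranking 51≤79, duration 2≤3, stipend 33≥21).
Opt8: not dominated (best duration).
Opt9: dominated by Opt1 (ranking 51≤65, duration 2≤3, stipend 33≥18).
Opt10: dominated by Opt1 (ranking 51≤58, duration 2≤2, stipend 33≥31).

Opt1, Opt4, Opt6, Opt8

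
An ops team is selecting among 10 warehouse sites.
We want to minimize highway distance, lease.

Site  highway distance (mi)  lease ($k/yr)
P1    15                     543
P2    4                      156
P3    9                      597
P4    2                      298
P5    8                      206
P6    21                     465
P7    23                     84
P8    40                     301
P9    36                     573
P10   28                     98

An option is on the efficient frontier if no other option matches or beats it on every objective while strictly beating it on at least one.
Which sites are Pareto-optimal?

P2, P4, P7

P1: dominated by P2 (highway distance 4≤15, lease 156≤543).
P2: not dominated.
P3: dominated by P2 (highway distance 4≤9, lease 156≤597).
P4: not dominated (best highway distance).
P5: dominated by P2 (highway distance 4≤8, lease 156≤206).
P6: dominated by P2 (highway distance 4≤21, lease 156≤465).
P7: not dominated (best lease).
P8: dominated by P2 (highway distance 4≤40, lease 156≤301).
P9: dominated by P1 (highway distance 15≤36, lease 543≤573).
P10: dominated by P7 (highway distance 23≤28, lease 84≤98).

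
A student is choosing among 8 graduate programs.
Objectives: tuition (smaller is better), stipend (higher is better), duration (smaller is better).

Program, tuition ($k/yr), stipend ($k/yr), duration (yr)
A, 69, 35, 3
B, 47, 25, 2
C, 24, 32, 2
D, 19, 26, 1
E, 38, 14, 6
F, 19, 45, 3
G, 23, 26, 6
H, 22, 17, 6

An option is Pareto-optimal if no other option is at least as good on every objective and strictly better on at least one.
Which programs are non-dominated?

C, D, F

A: dominated by F (tuition 19≤69, stipend 45≥35, duration 3≤3).
B: dominated by C (tuition 24≤47, stipend 32≥25, duration 2≤2).
C: not dominated.
D: not dominated (best duration).
E: dominated by C (tuition 24≤38, stipend 32≥14, duration 2≤6).
F: not dominated (best stipend).
G: dominated by D (tuition 19≤23, stipend 26≥26, duration 1≤6).
H: dominated by D (tuition 19≤22, stipend 26≥17, duration 1≤6).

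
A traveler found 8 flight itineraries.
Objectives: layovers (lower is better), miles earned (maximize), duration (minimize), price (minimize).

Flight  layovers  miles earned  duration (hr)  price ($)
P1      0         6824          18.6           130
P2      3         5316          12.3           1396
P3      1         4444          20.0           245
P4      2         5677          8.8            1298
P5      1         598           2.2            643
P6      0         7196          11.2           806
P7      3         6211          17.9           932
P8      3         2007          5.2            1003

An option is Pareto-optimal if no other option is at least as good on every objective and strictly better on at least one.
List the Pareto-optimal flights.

P1, P4, P5, P6, P8

P1: not dominated (best price).
P2: dominated by P4 (layovers 2≤3, miles earned 5677≥5316, duration 8.8≤12.3, price 1298≤1396).
P3: dominated by P1 (layovers 0≤1, miles earned 6824≥4444, duration 18.6≤20.0, price 130≤245).
P4: not dominated.
P5: not dominated (best duration).
P6: not dominated (best miles earned).
P7: dominated by P6 (layovers 0≤3, miles earned 7196≥6211, duration 11.2≤17.9, price 806≤932).
P8: not dominated.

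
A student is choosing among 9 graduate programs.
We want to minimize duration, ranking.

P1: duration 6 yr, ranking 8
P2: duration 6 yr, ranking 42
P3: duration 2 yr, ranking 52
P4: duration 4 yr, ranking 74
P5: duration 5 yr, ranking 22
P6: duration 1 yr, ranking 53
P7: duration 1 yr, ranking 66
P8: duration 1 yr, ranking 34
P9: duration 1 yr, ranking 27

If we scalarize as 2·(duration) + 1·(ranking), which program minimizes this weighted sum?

P1

P1: 2·6 + 1·8 = 20
P2: 2·6 + 1·42 = 54
P3: 2·2 + 1·52 = 56
P4: 2·4 + 1·74 = 82
P5: 2·5 + 1·22 = 32
P6: 2·1 + 1·53 = 55
P7: 2·1 + 1·66 = 68
P8: 2·1 + 1·34 = 36
P9: 2·1 + 1·27 = 29
Lowest: P1 at 20.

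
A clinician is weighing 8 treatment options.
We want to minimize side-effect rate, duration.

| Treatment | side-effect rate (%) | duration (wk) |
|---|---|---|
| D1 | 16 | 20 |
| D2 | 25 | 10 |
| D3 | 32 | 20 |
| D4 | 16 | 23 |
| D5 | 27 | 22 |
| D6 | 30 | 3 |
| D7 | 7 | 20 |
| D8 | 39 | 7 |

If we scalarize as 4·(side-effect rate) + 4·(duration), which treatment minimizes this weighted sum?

D7

D1: 4·16 + 4·20 = 144
D2: 4·25 + 4·10 = 140
D3: 4·32 + 4·20 = 208
D4: 4·16 + 4·23 = 156
D5: 4·27 + 4·22 = 196
D6: 4·30 + 4·3 = 132
D7: 4·7 + 4·20 = 108
D8: 4·39 + 4·7 = 184
Lowest: D7 at 108.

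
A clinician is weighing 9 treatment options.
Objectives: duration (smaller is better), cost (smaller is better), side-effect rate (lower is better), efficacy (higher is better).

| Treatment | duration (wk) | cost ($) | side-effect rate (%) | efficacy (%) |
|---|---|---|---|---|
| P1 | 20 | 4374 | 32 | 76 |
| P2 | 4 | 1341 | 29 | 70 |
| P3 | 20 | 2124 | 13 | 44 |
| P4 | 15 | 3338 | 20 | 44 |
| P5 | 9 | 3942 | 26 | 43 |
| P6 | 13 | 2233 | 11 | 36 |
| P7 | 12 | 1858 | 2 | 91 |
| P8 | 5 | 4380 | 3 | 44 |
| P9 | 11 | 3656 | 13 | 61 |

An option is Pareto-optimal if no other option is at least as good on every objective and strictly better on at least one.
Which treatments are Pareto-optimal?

P1: dominated by P7 (duration 12≤20, cost 1858≤4374, side-effect rate 2≤32, efficacy 91≥76).
P2: not dominated (best duration).
P3: dominated by P7 (duration 12≤20, cost 1858≤2124, side-effect rate 2≤13, efficacy 91≥44).
P4: dominated by P7 (duration 12≤15, cost 1858≤3338, side-effect rate 2≤20, efficacy 91≥44).
P5: not dominated.
P6: dominated by P7 (duration 12≤13, cost 1858≤2233, side-effect rate 2≤11, efficacy 91≥36).
P7: not dominated (best side-effect rate).
P8: not dominated.
P9: not dominated.

P2, P5, P7, P8, P9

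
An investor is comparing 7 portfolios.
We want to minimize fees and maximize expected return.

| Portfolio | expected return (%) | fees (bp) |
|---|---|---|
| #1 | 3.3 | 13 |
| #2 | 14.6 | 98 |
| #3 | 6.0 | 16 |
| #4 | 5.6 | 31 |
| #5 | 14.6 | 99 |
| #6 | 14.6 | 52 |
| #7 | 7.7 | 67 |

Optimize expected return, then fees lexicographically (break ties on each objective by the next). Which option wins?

First maximize expected return: best is 14.6, kept {#2, #5, #6}.
Then minimize fees: best is 52, kept {#6}.

#6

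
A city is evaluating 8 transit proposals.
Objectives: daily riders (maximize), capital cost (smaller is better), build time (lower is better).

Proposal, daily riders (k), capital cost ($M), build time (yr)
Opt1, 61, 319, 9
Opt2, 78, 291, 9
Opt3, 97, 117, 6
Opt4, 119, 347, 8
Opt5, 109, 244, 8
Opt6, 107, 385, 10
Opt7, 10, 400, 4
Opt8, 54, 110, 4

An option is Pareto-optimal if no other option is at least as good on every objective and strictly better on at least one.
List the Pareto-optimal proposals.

Opt3, Opt4, Opt5, Opt8

Opt1: dominated by Opt2 (daily riders 78≥61, capital cost 291≤319, build time 9≤9).
Opt2: dominated by Opt3 (daily riders 97≥78, capital cost 117≤291, build time 6≤9).
Opt3: not dominated.
Opt4: not dominated (best daily riders).
Opt5: not dominated.
Opt6: dominated by Opt4 (daily riders 119≥107, capital cost 347≤385, build time 8≤10).
Opt7: dominated by Opt8 (daily riders 54≥10, capital cost 110≤400, build time 4≤4).
Opt8: not dominated (best capital cost).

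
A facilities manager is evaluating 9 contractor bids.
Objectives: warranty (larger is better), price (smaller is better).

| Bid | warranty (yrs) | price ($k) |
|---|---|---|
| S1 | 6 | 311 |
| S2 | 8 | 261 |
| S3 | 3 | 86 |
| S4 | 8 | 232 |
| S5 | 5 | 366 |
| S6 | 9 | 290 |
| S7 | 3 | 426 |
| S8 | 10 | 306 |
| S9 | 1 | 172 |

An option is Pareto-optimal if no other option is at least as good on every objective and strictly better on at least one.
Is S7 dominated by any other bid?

S1 vs S7: warranty 6≥3, price 311≤426 — S1 is at least as good on every objective and strictly better on at least one, so S1 dominates S7.

Yes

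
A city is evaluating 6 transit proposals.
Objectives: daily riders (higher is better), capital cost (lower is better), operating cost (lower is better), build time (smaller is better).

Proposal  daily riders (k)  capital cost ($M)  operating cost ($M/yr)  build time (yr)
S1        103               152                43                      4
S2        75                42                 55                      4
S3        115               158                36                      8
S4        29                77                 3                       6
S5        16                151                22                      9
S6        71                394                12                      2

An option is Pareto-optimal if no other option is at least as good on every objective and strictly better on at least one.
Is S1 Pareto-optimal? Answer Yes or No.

Yes

S2: worse on daily riders (75 vs 103).
S3: worse on capital cost (158 vs 152).
S4: worse on daily riders (29 vs 103).
S5: worse on daily riders (16 vs 103).
S6: worse on daily riders (71 vs 103).
No option is at least as good as S1 on every objective and strictly better on one.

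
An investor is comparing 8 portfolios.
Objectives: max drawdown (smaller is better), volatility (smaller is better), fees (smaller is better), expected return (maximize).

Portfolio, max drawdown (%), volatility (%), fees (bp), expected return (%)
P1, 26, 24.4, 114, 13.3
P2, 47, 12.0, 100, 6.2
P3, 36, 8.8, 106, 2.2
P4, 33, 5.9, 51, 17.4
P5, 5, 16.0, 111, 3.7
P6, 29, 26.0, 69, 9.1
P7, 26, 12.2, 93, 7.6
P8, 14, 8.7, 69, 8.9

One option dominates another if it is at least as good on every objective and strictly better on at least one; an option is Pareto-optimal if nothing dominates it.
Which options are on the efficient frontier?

P1, P4, P5, P6, P8

P1: not dominated.
P2: dominated by P4 (max drawdown 33≤47, volatility 5.9≤12.0, fees 51≤100, expected return 17.4≥6.2).
P3: dominated by P4 (max drawdown 33≤36, volatility 5.9≤8.8, fees 51≤106, expected return 17.4≥2.2).
P4: not dominated (best volatility).
P5: not dominated (best max drawdown).
P6: not dominated.
P7: dominated by P8 (max drawdown 14≤26, volatility 8.7≤12.2, fees 69≤93, expected return 8.9≥7.6).
P8: not dominated.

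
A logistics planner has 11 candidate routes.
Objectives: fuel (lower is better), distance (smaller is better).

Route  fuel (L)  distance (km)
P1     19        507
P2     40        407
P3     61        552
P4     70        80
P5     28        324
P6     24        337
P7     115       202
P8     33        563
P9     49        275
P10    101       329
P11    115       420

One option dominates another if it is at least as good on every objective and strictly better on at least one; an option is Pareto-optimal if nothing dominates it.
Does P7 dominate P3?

No

P7 vs P3: P7 is worse on fuel (115 vs 61), so it does not dominate P3.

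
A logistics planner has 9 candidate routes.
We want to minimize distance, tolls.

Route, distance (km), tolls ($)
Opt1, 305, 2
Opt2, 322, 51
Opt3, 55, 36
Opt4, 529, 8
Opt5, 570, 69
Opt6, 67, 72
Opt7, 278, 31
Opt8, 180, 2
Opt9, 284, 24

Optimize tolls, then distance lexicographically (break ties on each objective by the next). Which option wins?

Opt8

First minimize tolls: best is 2, kept {Opt1, Opt8}.
Then minimize distance: best is 180, kept {Opt8}.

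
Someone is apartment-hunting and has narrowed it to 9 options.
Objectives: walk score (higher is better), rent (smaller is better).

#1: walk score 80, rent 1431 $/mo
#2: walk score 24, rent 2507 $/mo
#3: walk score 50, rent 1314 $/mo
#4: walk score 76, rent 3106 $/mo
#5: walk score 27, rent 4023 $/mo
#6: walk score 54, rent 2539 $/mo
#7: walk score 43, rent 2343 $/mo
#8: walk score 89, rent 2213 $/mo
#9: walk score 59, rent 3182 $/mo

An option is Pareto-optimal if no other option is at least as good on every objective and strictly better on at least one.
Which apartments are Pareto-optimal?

#1, #3, #8

#1: not dominated.
#2: dominated by #1 (walk score 80≥24, rent 1431≤2507).
#3: not dominated (best rent).
#4: dominated by #1 (walk score 80≥76, rent 1431≤3106).
#5: dominated by #1 (walk score 80≥27, rent 1431≤4023).
#6: dominated by #1 (walk score 80≥54, rent 1431≤2539).
#7: dominated by #1 (walk score 80≥43, rent 1431≤2343).
#8: not dominated (best walk score).
#9: dominated by #1 (walk score 80≥59, rent 1431≤3182).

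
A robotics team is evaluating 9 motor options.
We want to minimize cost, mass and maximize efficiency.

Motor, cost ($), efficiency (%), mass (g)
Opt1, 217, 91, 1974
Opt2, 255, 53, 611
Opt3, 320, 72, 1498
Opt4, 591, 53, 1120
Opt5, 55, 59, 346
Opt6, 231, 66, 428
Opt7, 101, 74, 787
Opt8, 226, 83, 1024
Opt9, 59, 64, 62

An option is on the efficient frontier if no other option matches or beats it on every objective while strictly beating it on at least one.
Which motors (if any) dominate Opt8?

none

Opt1: worse on mass (1974 vs 1024).
Opt2: worse on cost (255 vs 226).
Opt3: worse on cost (320 vs 226).
Opt4: worse on cost (591 vs 226).
Opt5: worse on efficiency (59 vs 83).
Opt6: worse on cost (231 vs 226).
Opt7: worse on efficiency (74 vs 83).
Opt9: worse on efficiency (64 vs 83).
No option dominates Opt8.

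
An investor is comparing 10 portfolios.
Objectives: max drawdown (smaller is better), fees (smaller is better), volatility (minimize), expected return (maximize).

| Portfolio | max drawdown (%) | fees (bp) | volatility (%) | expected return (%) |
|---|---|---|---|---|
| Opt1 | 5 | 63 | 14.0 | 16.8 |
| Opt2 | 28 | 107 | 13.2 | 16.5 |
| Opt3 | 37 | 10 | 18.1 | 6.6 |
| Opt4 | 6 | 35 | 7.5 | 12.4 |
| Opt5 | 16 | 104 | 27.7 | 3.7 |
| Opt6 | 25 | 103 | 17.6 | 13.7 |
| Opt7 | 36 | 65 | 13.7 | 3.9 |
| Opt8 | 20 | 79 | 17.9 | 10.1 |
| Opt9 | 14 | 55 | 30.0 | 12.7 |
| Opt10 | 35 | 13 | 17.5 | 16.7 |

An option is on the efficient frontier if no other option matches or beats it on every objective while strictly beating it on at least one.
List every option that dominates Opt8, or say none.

Opt1: max drawdown 5≤20, fees 63≤79, volatility 14.0≤17.9, expected return 16.8≥10.1 — dominates Opt8.
Opt4: max drawdown 6≤20, fees 35≤79, volatility 7.5≤17.9, expected return 12.4≥10.1 — dominates Opt8.
Others (Opt2, Opt3, Opt5, Opt6, Opt7, Opt9, Opt10) are each worse than Opt8 on at least one objective.

Opt1, Opt4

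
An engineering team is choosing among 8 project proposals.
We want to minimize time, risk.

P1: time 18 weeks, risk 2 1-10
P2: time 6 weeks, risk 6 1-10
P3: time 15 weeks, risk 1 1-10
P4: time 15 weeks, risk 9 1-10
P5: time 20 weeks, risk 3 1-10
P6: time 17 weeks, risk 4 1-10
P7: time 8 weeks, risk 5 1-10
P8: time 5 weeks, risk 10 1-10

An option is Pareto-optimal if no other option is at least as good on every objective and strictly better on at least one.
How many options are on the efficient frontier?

4

P1: dominated by P3 (time 15≤18, risk 1≤2).
P2: not dominated.
P3: not dominated (best risk).
P4: dominated by P2 (time 6≤15, risk 6≤9).
P5: dominated by P1 (time 18≤20, risk 2≤3).
P6: dominated by P3 (time 15≤17, risk 1≤4).
P7: not dominated.
P8: not dominated (best time).
Pareto-optimal: P2, P3, P7, P8 → 4.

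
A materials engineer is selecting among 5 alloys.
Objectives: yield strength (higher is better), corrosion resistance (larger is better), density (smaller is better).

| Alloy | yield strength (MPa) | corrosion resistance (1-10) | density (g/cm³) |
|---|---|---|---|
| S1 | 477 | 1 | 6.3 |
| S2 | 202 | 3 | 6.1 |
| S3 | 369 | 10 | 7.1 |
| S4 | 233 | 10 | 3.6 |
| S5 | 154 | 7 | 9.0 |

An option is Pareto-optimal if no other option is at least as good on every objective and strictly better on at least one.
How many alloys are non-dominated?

3

S1: not dominated (best yield strength).
S2: dominated by S4 (yield strength 233≥202, corrosion resistance 10≥3, density 3.6≤6.1).
S3: not dominated.
S4: not dominated (best density).
S5: dominated by S3 (yield strength 369≥154, corrosion resistance 10≥7, density 7.1≤9.0).
Pareto-optimal: S1, S3, S4 → 3.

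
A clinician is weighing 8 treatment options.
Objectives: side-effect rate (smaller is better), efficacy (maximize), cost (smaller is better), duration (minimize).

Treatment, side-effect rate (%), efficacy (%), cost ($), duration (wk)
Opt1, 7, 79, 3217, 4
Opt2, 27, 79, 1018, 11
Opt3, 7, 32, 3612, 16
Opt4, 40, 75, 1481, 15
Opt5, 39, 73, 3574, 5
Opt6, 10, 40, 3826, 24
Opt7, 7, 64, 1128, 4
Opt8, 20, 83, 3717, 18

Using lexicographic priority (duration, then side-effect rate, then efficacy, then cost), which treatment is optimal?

Opt1

First minimize duration: best is 4, kept {Opt1, Opt7}.
Then minimize side-effect rate: best is 7, kept {Opt1, Opt7}.
Then maximize efficacy: best is 79, kept {Opt1}.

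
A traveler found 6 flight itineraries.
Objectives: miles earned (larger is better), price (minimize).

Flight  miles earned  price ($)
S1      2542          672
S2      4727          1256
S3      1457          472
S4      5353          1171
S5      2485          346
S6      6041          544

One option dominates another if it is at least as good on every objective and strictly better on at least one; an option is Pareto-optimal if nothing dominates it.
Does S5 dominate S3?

S5 vs S3: miles earned 2485≥1457, price 346≤472 — S5 is at least as good on every objective with at least one strict improvement.

Yes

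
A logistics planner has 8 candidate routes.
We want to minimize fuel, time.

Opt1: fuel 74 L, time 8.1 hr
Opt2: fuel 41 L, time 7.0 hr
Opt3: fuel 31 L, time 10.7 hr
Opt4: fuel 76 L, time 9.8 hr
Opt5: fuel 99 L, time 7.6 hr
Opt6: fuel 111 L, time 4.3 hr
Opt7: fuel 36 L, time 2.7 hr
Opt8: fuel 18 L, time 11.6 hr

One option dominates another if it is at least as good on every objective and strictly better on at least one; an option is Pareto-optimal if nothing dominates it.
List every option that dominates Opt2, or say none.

Opt7

Opt7: fuel 36≤41, time 2.7≤7.0 — dominates Opt2.
Others (Opt1, Opt3, Opt4, Opt5, Opt6, Opt8) are each worse than Opt2 on at least one objective.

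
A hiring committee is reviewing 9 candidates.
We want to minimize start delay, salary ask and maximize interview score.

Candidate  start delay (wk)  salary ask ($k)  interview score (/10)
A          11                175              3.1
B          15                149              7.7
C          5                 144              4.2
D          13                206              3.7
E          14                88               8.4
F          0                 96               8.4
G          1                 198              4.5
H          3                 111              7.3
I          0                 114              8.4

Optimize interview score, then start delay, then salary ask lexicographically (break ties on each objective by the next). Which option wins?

F

First maximize interview score: best is 8.4, kept {E, F, I}.
Then minimize start delay: best is 0, kept {F, I}.
Then minimize salary ask: best is 96, kept {F}.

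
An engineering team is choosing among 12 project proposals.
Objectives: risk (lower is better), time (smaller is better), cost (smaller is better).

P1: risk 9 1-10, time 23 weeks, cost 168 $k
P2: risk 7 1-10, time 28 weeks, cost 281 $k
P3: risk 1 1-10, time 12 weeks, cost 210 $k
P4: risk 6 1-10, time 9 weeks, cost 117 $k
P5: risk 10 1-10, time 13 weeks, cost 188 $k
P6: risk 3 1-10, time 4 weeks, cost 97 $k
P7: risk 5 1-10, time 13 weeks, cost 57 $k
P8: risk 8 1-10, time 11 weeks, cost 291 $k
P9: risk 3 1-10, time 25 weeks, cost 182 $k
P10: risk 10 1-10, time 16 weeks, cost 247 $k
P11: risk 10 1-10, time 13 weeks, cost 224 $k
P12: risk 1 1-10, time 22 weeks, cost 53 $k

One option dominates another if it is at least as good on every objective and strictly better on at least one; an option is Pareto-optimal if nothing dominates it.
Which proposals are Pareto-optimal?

P3, P6, P7, P12

P1: dominated by P4 (risk 6≤9, time 9≤23, cost 117≤168).
P2: dominated by P3 (risk 1≤7, time 12≤28, cost 210≤281).
P3: not dominated.
P4: dominated by P6 (risk 3≤6, time 4≤9, cost 97≤117).
P5: dominated by P4 (risk 6≤10, time 9≤13, cost 117≤188).
P6: not dominated (best time).
P7: not dominated.
P8: dominated by P4 (risk 6≤8, time 9≤11, cost 117≤291).
P9: dominated by P6 (risk 3≤3, time 4≤25, cost 97≤182).
P10: dominated by P3 (risk 1≤10, time 12≤16, cost 210≤247).
P11: dominated by P3 (risk 1≤10, time 12≤13, cost 210≤224).
P12: not dominated (best cost).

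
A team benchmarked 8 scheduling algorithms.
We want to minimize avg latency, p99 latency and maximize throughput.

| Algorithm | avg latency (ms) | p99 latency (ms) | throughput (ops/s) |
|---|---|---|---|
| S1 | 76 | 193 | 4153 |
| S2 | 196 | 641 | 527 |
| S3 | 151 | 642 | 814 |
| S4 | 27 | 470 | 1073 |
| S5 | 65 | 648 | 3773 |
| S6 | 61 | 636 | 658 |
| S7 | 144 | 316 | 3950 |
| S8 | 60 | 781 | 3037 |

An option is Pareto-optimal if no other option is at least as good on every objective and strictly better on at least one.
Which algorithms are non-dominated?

S1: not dominated (best p99 latency).
S2: dominated by S1 (avg latency 76≤196, p99 latency 193≤641, throughput 4153≥527).
S3: dominated by S1 (avg latency 76≤151, p99 latency 193≤642, throughput 4153≥814).
S4: not dominated (best avg latency).
S5: not dominated.
S6: dominated by S4 (avg latency 27≤61, p99 latency 470≤636, throughput 1073≥658).
S7: dominated by S1 (avg latency 76≤144, p99 latency 193≤316, throughput 4153≥3950).
S8: not dominated.

S1, S4, S5, S8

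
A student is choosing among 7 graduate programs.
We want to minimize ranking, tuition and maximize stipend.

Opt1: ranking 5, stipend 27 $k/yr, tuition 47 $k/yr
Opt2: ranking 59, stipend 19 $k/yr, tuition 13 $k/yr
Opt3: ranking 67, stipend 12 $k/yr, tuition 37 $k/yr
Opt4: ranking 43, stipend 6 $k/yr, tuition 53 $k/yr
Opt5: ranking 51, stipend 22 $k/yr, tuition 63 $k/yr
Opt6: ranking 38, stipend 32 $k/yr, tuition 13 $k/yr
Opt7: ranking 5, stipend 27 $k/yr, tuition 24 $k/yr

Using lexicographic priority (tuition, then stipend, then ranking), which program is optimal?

Opt6

First minimize tuition: best is 13, kept {Opt2, Opt6}.
Then maximize stipend: best is 32, kept {Opt6}.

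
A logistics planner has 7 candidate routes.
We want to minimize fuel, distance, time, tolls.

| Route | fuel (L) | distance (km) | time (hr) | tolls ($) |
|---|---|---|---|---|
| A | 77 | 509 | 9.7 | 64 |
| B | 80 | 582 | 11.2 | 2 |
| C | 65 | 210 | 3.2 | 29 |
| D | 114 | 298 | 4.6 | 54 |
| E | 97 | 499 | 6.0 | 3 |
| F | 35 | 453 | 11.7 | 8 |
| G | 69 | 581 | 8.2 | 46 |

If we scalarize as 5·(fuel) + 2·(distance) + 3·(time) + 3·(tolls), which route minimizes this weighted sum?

C

A: 5·77 + 2·509 + 3·9.7 + 3·64 = 1624.1
B: 5·80 + 2·582 + 3·11.2 + 3·2 = 1603.6
C: 5·65 + 2·210 + 3·3.2 + 3·29 = 841.6
D: 5·114 + 2·298 + 3·4.6 + 3·54 = 1341.8
E: 5·97 + 2·499 + 3·6.0 + 3·3 = 1510.0
F: 5·35 + 2·453 + 3·11.7 + 3·8 = 1140.1
G: 5·69 + 2·581 + 3·8.2 + 3·46 = 1669.6
Lowest: C at 841.6.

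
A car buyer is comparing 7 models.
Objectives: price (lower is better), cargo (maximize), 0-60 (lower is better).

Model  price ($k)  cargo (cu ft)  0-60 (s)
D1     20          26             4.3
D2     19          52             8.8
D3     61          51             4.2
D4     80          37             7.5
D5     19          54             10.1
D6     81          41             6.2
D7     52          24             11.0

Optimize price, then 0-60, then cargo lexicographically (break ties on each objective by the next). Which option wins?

First minimize price: best is 19, kept {D2, D5}.
Then minimize 0-60: best is 8.8, kept {D2}.

D2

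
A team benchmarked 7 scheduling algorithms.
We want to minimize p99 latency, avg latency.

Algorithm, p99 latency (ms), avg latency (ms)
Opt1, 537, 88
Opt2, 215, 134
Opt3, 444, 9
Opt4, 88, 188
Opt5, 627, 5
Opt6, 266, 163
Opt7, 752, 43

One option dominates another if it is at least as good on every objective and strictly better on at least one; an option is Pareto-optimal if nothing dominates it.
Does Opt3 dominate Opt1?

Opt3 vs Opt1: p99 latency 444≤537, avg latency 9≤88 — Opt3 is at least as good on every objective with at least one strict improvement.

Yes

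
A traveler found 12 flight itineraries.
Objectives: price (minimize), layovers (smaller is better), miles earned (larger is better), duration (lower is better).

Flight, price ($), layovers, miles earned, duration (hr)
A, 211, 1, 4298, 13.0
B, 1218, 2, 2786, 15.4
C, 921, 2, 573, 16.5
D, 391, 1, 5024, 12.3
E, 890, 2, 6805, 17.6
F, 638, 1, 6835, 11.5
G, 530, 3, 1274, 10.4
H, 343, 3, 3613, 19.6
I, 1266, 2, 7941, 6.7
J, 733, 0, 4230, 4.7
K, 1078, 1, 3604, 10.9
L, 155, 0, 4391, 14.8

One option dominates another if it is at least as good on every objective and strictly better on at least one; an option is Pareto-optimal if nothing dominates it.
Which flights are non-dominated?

A: not dominated.
B: dominated by A (price 211≤1218, layovers 1≤2, miles earned 4298≥2786, duration 13.0≤15.4).
C: dominated by A (price 211≤921, layovers 1≤2, miles earned 4298≥573, duration 13.0≤16.5).
D: not dominated.
E: dominated by F (price 638≤890, layovers 1≤2, miles earned 6835≥6805, duration 11.5≤17.6).
F: not dominated.
G: not dominated.
H: dominated by A (price 211≤343, layovers 1≤3, miles earned 4298≥3613, duration 13.0≤19.6).
I: not dominated (best miles earned).
J: not dominated (best duration).
K: dominated by J (price 733≤1078, layovers 0≤1, miles earned 4230≥3604, duration 4.7≤10.9).
L: not dominated (best price).

A, D, F, G, I, J, L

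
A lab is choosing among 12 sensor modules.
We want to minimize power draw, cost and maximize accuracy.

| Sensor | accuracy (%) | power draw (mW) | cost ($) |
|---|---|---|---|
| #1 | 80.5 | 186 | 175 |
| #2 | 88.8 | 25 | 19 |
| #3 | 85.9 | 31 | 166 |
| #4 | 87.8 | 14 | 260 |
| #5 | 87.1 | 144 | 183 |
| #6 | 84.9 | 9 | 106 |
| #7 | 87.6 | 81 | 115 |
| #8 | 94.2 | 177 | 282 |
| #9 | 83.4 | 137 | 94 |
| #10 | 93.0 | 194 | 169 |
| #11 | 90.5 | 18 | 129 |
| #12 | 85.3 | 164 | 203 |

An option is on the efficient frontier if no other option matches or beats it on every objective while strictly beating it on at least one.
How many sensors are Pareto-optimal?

#1: dominated by #2 (accuracy 88.8≥80.5, power draw 25≤186, cost 19≤175).
#2: not dominated (best cost).
#3: dominated by #2 (accuracy 88.8≥85.9, power draw 25≤31, cost 19≤166).
#4: not dominated.
#5: dominated by #2 (accuracy 88.8≥87.1, power draw 25≤144, cost 19≤183).
#6: not dominated (best power draw).
#7: dominated by #2 (accuracy 88.8≥87.6, power draw 25≤81, cost 19≤115).
#8: not dominated (best accuracy).
#9: dominated by #2 (accuracy 88.8≥83.4, power draw 25≤137, cost 19≤94).
#10: not dominated.
#11: not dominated.
#12: dominated by #2 (accuracy 88.8≥85.3, power draw 25≤164, cost 19≤203).
Pareto-optimal: #2, #4, #6, #8, #10, #11 → 6.

6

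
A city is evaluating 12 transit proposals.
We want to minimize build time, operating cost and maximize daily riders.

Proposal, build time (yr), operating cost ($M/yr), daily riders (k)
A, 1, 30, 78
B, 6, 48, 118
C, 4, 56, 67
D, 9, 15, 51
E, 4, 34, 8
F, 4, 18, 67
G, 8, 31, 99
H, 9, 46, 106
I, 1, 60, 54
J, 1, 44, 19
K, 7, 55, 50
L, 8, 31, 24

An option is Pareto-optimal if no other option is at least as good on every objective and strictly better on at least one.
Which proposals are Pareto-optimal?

A: not dominated.
B: not dominated (best daily riders).
C: dominated by A (build time 1≤4, operating cost 30≤56, daily riders 78≥67).
D: not dominated (best operating cost).
E: dominated by A (build time 1≤4, operating cost 30≤34, daily riders 78≥8).
F: not dominated.
G: not dominated.
H: not dominated.
I: dominated by A (build time 1≤1, operating cost 30≤60, daily riders 78≥54).
J: dominated by A (build time 1≤1, operating cost 30≤44, daily riders 78≥19).
K: dominated by A (build time 1≤7, operating cost 30≤55, daily riders 78≥50).
L: dominated by A (build time 1≤8, operating cost 30≤31, daily riders 78≥24).

A, B, D, F, G, H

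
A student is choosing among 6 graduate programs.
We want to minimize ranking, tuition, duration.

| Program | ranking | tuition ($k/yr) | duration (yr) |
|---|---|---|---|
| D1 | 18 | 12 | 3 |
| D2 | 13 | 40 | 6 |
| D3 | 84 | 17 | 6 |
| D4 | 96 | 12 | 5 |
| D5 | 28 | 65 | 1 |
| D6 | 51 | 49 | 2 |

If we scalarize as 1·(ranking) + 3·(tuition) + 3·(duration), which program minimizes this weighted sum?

D1: 1·18 + 3·12 + 3·3 = 63
D2: 1·13 + 3·40 + 3·6 = 151
D3: 1·84 + 3·17 + 3·6 = 153
D4: 1·96 + 3·12 + 3·5 = 147
D5: 1·28 + 3·65 + 3·1 = 226
D6: 1·51 + 3·49 + 3·2 = 204
Lowest: D1 at 63.

D1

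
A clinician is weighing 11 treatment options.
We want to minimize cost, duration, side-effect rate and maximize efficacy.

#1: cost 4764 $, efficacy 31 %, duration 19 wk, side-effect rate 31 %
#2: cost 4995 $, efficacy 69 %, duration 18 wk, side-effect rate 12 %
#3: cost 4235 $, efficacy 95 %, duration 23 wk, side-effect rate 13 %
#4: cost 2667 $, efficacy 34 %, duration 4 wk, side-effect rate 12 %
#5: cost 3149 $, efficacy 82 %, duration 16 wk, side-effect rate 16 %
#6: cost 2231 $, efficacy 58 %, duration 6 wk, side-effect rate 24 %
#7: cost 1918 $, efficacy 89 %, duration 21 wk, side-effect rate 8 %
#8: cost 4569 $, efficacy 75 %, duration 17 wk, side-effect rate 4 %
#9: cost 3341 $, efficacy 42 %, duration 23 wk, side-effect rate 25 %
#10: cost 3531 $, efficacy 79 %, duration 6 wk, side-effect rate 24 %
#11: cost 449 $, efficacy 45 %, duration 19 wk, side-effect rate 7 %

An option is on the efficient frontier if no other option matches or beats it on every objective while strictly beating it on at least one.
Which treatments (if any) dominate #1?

#4, #5, #6, #8, #10, #11

#4: cost 2667≤4764, efficacy 34≥31, duration 4≤19, side-effect rate 12≤31 — dominates #1.
#5: cost 3149≤4764, efficacy 82≥31, duration 16≤19, side-effect rate 16≤31 — dominates #1.
#6: cost 2231≤4764, efficacy 58≥31, duration 6≤19, side-effect rate 24≤31 — dominates #1.
#8: cost 4569≤4764, efficacy 75≥31, duration 17≤19, side-effect rate 4≤31 — dominates #1.
#10: cost 3531≤4764, efficacy 79≥31, duration 6≤19, side-effect rate 24≤31 — dominates #1.
#11: cost 449≤4764, efficacy 45≥31, duration 19≤19, side-effect rate 7≤31 — dominates #1.
Others (#2, #3, #7, #9) are each worse than #1 on at least one objective.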